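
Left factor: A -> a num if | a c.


Common prefix: 'a'
Factored: A -> a A', A' -> num if | c


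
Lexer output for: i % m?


Scan left to right, longest-match per lexeme
Tokens: ID(i), OP(%), ID(m)


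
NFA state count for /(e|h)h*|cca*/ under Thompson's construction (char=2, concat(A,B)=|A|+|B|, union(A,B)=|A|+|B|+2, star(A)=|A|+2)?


Syntax tree has 6 char leaf(s), 2 union(s), 2 star(s)
chars contribute 6×2 = 12; each union adds +2; each star adds +2
Total: 12 + 4 + 4 = 20 states


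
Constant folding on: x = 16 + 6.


16 + 6 = 22 at compile time
Optimized: x = 22


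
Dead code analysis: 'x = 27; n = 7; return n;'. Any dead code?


x is assigned but never read
Dead: 'x = 27'


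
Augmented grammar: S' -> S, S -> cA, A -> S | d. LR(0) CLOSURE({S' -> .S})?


Start: S' -> .S
For each item with dot before a nonterminal B, add B -> .γ for every B-production
Closure: [S' -> .S, S -> .cA]


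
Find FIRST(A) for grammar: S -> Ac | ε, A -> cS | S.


Per alternative of A: FIRST(cS) = {c}; FIRST(S) = {c, ε}
FIRST(A) = {c, ε}


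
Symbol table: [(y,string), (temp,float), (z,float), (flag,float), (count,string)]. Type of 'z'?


Lookup 'z' → type float


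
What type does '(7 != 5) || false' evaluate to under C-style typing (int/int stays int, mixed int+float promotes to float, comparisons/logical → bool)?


Operand types: bool || bool
Rule: logical operators take bool operands and yield bool
Result type: bool


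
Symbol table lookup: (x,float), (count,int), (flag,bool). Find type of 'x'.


Lookup 'x' → type float


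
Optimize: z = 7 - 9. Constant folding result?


7 - 9 = -2 at compile time
Optimized: z = -2


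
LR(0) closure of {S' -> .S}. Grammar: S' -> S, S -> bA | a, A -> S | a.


Start: S' -> .S
For each item with dot before a nonterminal B, add B -> .γ for every B-production
Closure: [S' -> .S, S -> .bA, S -> .a]


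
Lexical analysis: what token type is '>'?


Pattern: operator symbol
Type: OPERATOR


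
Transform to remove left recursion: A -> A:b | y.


Left-recursive alternatives: A:b; non-recursive: y
Introduce A': A -> yA', A' -> :bA' | ε


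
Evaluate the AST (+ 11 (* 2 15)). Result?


Evaluate inner: (* 2 15) = 30
Evaluate root: (+ 11 30) = 41
Result: 41


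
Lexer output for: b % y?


Scan left to right, longest-match per lexeme
Tokens: ID(b), OP(%), ID(y)


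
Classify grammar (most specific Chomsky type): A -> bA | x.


Right-linear: every RHS is a terminal or a terminal followed by one nonterminal
Classification: Type 3 (Regular)


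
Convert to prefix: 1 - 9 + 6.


left-to-right (same/higher precedence on left): tree is (+ (- 1 9) 6)
Prefix: + - 1 9 6


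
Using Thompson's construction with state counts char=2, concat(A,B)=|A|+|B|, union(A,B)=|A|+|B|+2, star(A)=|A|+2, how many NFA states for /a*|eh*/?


Syntax tree has 3 char leaf(s), 1 union(s), 2 star(s)
chars contribute 3×2 = 6; each union adds +2; each star adds +2
Total: 6 + 2 + 4 = 12 states


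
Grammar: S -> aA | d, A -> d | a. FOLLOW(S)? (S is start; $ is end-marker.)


$ ∈ FOLLOW(S). For each A -> αBβ: add FIRST(β)\{ε} to FOLLOW(B); if β nullable, add FOLLOW(A).
FOLLOW(S) = {$}


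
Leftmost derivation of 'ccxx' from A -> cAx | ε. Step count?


Derivation: A => cAx => ccAxx => ccxx
Steps: 3


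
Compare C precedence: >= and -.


'-' is additive (level 9); '>=' is relational (level 7)
Higher level binds tighter
'-' has higher precedence than '>='


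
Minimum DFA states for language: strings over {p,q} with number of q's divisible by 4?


Track (count of q) mod 4: states 0..3, accept at 0
Minimal DFA: 4 states


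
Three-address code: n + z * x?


Break into single-operator statements:
t1 = z * x
t2 = n + t1


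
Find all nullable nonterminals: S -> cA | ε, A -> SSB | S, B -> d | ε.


A nonterminal is nullable iff some alternative derives ε (directly, or every symbol in it is nullable)
Nullable: {A, B, S}


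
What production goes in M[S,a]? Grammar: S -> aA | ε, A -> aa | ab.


For [S, a]: 'a' ∈ FIRST(aA)
Entry: S -> aA


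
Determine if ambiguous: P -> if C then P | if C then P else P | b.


dangling else: 'if C then if C then b else b' parses two ways
Ambiguous


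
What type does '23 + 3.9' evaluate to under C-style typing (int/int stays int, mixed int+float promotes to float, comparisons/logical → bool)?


Operand types: int + float
Rule: mixed int/float promotes to float; int/int stays int
Result type: float


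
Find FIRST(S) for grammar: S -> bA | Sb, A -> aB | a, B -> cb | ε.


Per alternative of S: FIRST(bA) = {b}; FIRST(Sb) = {b}
FIRST(S) = {b}


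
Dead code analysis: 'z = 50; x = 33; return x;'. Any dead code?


z is assigned but never read
Dead: 'z = 50'


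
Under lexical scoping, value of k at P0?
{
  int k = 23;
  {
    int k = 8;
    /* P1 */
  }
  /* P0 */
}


k declared in the same block as P0
k = 23


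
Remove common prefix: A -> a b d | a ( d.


Common prefix: 'a'
Factored: A -> a A', A' -> b d | ( d


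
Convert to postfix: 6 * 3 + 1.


Left to right (same or higher precedence on left)
Postfix: 6 3 * 1 +


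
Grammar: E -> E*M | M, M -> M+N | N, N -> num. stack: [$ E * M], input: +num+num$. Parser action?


'+' can extend M; shift to build M -> M+N
Action: shift


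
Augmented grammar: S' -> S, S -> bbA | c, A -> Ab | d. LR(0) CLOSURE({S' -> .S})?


Start: S' -> .S
For each item with dot before a nonterminal B, add B -> .γ for every B-production
Closure: [S' -> .S, S -> .bbA, S -> .c]


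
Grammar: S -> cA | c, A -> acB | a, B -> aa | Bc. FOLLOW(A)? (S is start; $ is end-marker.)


$ ∈ FOLLOW(S). For each A -> αBβ: add FIRST(β)\{ε} to FOLLOW(B); if β nullable, add FOLLOW(A).
FOLLOW(A) = {$}


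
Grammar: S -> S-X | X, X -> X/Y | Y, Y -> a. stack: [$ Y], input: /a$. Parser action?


'Y' (not preceded by X/) is the handle for X -> Y
Action: reduce (X -> Y)


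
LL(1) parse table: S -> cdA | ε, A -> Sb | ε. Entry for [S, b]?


For [S, b]: ε is nullable and 'b' ∈ FOLLOW(S)
Entry: S -> ε


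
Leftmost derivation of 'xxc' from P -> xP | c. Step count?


Derivation: P => xP => xxP => xxc
Steps: 3


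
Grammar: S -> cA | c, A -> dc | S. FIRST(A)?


Per alternative of A: FIRST(dc) = {d}; FIRST(S) = {c}
FIRST(A) = {c, d}


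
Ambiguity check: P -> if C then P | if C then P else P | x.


dangling else: 'if C then if C then x else x' parses two ways
Ambiguous


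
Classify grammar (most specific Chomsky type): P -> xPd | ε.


Single nonterminal LHS, but x^n d^n is not regular
Classification: Type 2 (Context-Free)


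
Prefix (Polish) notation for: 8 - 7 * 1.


'*' binds tighter: tree is (- 8 (* 7 1))
Prefix: - 8 * 7 1


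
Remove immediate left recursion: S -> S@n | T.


Left-recursive alternatives: S@n; non-recursive: T
Introduce S': S -> TS', S' -> @nS' | ε


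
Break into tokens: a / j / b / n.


Scan left to right, longest-match per lexeme
Tokens: ID(a), OP(/), ID(j), OP(/), ID(b), OP(/), ID(n)


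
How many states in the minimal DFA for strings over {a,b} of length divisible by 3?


Track length mod 3: states 0..2, accept at 0
Minimal DFA: 3 states


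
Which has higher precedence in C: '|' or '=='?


'==' is equality (level 6); '|' is bitwise OR (level 3)
Higher level binds tighter
'==' has higher precedence than '|'


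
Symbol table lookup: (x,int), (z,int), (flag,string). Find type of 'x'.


Lookup 'x' → type int


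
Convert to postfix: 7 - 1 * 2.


* has higher precedence, evaluate 1*2 first
Postfix: 7 1 2 * -


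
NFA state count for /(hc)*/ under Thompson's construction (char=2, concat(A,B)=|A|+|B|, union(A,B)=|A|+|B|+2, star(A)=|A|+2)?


Syntax tree has 2 char leaf(s), 0 union(s), 1 star(s)
chars contribute 2×2 = 4; each union adds +2; each star adds +2
Total: 4 + 0 + 2 = 6 states


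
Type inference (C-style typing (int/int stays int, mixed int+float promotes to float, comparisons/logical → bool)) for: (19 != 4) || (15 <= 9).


Operand types: bool || bool
Rule: logical operators take bool operands and yield bool
Result type: bool


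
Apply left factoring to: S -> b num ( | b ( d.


Common prefix: 'b'
Factored: S -> b S', S' -> num ( | ( d


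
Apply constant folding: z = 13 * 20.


13 * 20 = 260 at compile time
Optimized: z = 260


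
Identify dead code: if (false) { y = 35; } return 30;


condition is constant false, so the whole block is unreachable
Dead: 'if (false) { y = 35; }'


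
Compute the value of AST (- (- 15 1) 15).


Evaluate inner: (- 15 1) = 14
Evaluate root: (- 14 15) = -1
Result: -1


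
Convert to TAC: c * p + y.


Break into single-operator statements:
t1 = c * p
t2 = t1 + y


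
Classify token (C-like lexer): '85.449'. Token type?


Pattern: digits with a decimal point
Type: FLOAT_LITERAL


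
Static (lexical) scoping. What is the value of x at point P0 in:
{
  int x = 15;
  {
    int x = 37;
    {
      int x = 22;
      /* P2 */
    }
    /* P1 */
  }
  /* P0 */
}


x declared in the same block as P0
x = 15


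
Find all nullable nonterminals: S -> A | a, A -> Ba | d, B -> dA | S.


A nonterminal is nullable iff some alternative derives ε (directly, or every symbol in it is nullable)
Nullable: {}


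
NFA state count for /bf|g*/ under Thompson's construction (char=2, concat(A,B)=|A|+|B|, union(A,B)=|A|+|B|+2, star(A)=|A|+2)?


Syntax tree has 3 char leaf(s), 1 union(s), 1 star(s)
chars contribute 3×2 = 6; each union adds +2; each star adds +2
Total: 6 + 2 + 2 = 10 states


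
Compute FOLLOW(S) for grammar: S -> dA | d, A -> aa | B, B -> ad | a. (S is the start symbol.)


$ ∈ FOLLOW(S). For each A -> αBβ: add FIRST(β)\{ε} to FOLLOW(B); if β nullable, add FOLLOW(A).
FOLLOW(S) = {$}


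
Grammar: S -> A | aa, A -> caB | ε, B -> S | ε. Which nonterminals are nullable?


A nonterminal is nullable iff some alternative derives ε (directly, or every symbol in it is nullable)
Nullable: {A, B, S}


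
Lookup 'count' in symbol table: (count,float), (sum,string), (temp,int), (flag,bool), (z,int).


Lookup 'count' → type float


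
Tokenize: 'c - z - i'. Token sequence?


Scan left to right, longest-match per lexeme
Tokens: ID(c), OP(-), ID(z), OP(-), ID(i)


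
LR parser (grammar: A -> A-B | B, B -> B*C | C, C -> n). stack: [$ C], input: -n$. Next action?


'C' (not preceded by B*) is the handle for B -> C
Action: reduce (B -> C)


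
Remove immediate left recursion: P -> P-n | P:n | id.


Left-recursive alternatives: P-n, P:n; non-recursive: id
Introduce P': P -> idP', P' -> -nP' | :nP' | ε


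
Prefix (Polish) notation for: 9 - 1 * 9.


'*' binds tighter: tree is (- 9 (* 1 9))
Prefix: - 9 * 1 9


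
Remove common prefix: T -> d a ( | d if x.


Common prefix: 'd'
Factored: T -> d T', T' -> a ( | if x


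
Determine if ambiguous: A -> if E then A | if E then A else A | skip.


dangling else: 'if E then if E then skip else skip' parses two ways
Ambiguous


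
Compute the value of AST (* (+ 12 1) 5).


Evaluate inner: (+ 12 1) = 13
Evaluate root: (* 13 5) = 65
Result: 65


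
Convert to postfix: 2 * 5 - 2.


Left to right (same or higher precedence on left)
Postfix: 2 5 * 2 -


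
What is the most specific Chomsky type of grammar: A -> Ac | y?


Left-linear: every RHS is a terminal or one nonterminal followed by a terminal
Classification: Type 3 (Regular)


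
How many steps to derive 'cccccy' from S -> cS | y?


Derivation: S => cS => ccS => cccS => ccccS => cccccS => cccccy
Steps: 6


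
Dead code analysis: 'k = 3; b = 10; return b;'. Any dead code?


k is assigned but never read
Dead: 'k = 3'


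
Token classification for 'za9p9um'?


Pattern: letter/underscore followed by alphanumerics, not a keyword
Type: IDENTIFIER


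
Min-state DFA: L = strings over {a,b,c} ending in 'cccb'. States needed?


Track the longest suffix of input matching a prefix of 'cccb': 5 classes (prefixes of length 0..4)
Minimal DFA: 5 states


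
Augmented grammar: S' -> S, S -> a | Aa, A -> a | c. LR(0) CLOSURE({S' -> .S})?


Start: S' -> .S
For each item with dot before a nonterminal B, add B -> .γ for every B-production
Closure: [S' -> .S, S -> .a, S -> .Aa, A -> .a, A -> .c]


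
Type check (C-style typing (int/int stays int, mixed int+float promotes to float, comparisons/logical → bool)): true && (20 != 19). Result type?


Operand types: bool && bool
Rule: logical operators take bool operands and yield bool
Result type: bool


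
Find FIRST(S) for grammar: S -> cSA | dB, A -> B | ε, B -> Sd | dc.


Per alternative of S: FIRST(cSA) = {c}; FIRST(dB) = {d}
FIRST(S) = {c, d}


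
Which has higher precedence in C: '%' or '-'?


'%' is multiplicative (level 10); '-' is additive (level 9)
Higher level binds tighter
'%' has higher precedence than '-'


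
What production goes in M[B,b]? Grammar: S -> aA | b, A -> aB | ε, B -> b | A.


For [B, b]: 'b' ∈ FIRST(b)
Entry: B -> b


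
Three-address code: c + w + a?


Break into single-operator statements:
t1 = c + w
t2 = t1 + a


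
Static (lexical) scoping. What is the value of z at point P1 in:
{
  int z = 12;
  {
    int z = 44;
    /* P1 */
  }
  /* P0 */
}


z declared in the same block as P1
z = 44


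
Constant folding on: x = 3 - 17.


3 - 17 = -14 at compile time
Optimized: x = -14


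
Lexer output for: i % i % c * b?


Scan left to right, longest-match per lexeme
Tokens: ID(i), OP(%), ID(i), OP(%), ID(c), OP(*), ID(b)


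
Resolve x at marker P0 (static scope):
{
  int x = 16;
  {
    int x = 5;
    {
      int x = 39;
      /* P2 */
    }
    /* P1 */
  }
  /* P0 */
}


x declared in the same block as P0
x = 16


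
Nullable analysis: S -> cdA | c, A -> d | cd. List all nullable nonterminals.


A nonterminal is nullable iff some alternative derives ε (directly, or every symbol in it is nullable)
Nullable: {}


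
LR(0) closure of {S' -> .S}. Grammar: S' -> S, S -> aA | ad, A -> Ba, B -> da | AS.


Start: S' -> .S
For each item with dot before a nonterminal B, add B -> .γ for every B-production
Closure: [S' -> .S, S -> .aA, S -> .ad]


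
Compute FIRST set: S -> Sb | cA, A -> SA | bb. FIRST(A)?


Per alternative of A: FIRST(SA) = {c}; FIRST(bb) = {b}
FIRST(A) = {b, c}


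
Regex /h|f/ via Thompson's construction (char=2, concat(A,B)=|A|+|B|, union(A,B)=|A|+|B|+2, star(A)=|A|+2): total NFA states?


Syntax tree has 2 char leaf(s), 1 union(s), 0 star(s)
chars contribute 2×2 = 4; each union adds +2; each star adds +2
Total: 4 + 2 + 0 = 6 states


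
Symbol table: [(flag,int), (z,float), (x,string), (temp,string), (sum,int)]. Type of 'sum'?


Lookup 'sum' → type int


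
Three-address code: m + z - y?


Break into single-operator statements:
t1 = m + z
t2 = t1 - y


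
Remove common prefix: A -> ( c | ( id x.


Common prefix: '('
Factored: A -> ( A', A' -> c | id x


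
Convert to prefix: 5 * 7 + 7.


left-to-right (same/higher precedence on left): tree is (+ (* 5 7) 7)
Prefix: + * 5 7 7


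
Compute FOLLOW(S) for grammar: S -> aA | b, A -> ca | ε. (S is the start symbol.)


$ ∈ FOLLOW(S). For each A -> αBβ: add FIRST(β)\{ε} to FOLLOW(B); if β nullable, add FOLLOW(A).
FOLLOW(S) = {$}


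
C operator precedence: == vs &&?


'==' is equality (level 6); '&&' is logical AND (level 2)
Higher level binds tighter
'==' has higher precedence than '&&'


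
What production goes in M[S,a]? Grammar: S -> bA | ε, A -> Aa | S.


For [S, a]: ε is nullable and 'a' ∈ FOLLOW(S)
Entry: S -> ε


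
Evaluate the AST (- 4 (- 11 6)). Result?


Evaluate inner: (- 11 6) = 5
Evaluate root: (- 4 5) = -1
Result: -1


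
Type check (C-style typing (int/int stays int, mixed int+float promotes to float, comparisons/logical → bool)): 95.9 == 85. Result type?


Operand types: float == int
Rule: comparison yields bool
Result type: bool


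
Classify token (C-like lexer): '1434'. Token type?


Pattern: digits only
Type: INTEGER_LITERAL


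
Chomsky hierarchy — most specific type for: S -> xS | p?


Right-linear: every RHS is a terminal or a terminal followed by one nonterminal
Classification: Type 3 (Regular)


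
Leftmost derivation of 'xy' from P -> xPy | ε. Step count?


Derivation: P => xPy => xy
Steps: 2


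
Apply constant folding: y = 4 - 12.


4 - 12 = -8 at compile time
Optimized: y = -8


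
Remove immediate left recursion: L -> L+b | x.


Left-recursive alternatives: L+b; non-recursive: x
Introduce L': L -> xL', L' -> +bL' | ε


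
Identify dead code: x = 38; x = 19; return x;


first assignment to x is overwritten before any read
Dead: 'x = 38'


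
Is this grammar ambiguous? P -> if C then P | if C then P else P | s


dangling else: 'if C then if C then s else s' parses two ways
Ambiguous


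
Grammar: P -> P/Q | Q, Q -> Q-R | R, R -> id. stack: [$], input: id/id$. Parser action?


no handle on stack; shift 'id'
Action: shift


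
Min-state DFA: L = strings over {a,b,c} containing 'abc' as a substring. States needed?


KMP-style automaton: 3 progress states + 1 absorbing accept = 4
Minimal DFA: 4 states


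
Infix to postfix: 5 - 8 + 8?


Left to right (same or higher precedence on left)
Postfix: 5 8 - 8 +


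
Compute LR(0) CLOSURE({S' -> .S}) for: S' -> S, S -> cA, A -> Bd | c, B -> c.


Start: S' -> .S
For each item with dot before a nonterminal B, add B -> .γ for every B-production
Closure: [S' -> .S, S -> .cA]


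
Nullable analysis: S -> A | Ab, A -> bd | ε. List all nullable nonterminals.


A nonterminal is nullable iff some alternative derives ε (directly, or every symbol in it is nullable)
Nullable: {A, S}


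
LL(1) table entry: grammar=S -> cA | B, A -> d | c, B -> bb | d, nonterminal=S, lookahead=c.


For [S, c]: 'c' ∈ FIRST(cA)
Entry: S -> cA


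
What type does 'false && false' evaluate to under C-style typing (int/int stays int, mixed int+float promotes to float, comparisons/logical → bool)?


Operand types: bool && bool
Rule: logical operators take bool operands and yield bool
Result type: bool


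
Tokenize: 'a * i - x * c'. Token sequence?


Scan left to right, longest-match per lexeme
Tokens: ID(a), OP(*), ID(i), OP(-), ID(x), OP(*), ID(c)


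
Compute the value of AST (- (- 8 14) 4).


Evaluate inner: (- 8 14) = -6
Evaluate root: (- -6 4) = -10
Result: -10


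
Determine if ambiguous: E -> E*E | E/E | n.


'n*n/n' has two parse trees (no precedence encoded between * and /)
Ambiguous


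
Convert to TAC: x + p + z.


Break into single-operator statements:
t1 = x + p
t2 = t1 + z


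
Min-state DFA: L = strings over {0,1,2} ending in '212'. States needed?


Track the longest suffix of input matching a prefix of '212': 4 classes (prefixes of length 0..3)
Minimal DFA: 4 states


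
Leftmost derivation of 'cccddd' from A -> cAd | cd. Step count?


Derivation: A => cAd => ccAdd => cccddd
Steps: 3


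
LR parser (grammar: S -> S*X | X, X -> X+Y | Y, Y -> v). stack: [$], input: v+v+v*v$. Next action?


no handle on stack; shift 'v'
Action: shift


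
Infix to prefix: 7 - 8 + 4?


left-to-right (same/higher precedence on left): tree is (+ (- 7 8) 4)
Prefix: + - 7 8 4


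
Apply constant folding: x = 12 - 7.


12 - 7 = 5 at compile time
Optimized: x = 5


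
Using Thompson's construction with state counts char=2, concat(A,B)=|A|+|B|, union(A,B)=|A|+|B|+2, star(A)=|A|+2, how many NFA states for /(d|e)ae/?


Syntax tree has 4 char leaf(s), 1 union(s), 0 star(s)
chars contribute 4×2 = 8; each union adds +2; each star adds +2
Total: 8 + 2 + 0 = 10 states


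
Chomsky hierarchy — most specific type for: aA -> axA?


LHS has context (more than one symbol) and |LHS| ≤ |RHS|
Classification: Type 1 (Context-Sensitive)


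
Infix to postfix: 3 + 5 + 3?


Left to right (same or higher precedence on left)
Postfix: 3 5 + 3 +


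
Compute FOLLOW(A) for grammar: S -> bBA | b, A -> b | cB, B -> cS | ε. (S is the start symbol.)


$ ∈ FOLLOW(S). For each A -> αBβ: add FIRST(β)\{ε} to FOLLOW(B); if β nullable, add FOLLOW(A).
FOLLOW(A) = {$, b, c}


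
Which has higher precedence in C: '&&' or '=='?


'==' is equality (level 6); '&&' is logical AND (level 2)
Higher level binds tighter
'==' has higher precedence than '&&'


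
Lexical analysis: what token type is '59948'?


Pattern: digits only
Type: INTEGER_LITERAL


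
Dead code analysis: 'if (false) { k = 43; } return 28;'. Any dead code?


condition is constant false, so the whole block is unreachable
Dead: 'if (false) { k = 43; }'


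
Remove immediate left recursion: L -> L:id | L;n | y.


Left-recursive alternatives: L:id, L;n; non-recursive: y
Introduce L': L -> yL', L' -> :idL' | ;nL' | ε


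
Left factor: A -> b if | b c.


Common prefix: 'b'
Factored: A -> b A', A' -> if | c


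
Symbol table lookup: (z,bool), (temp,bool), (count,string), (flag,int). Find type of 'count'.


Lookup 'count' → type string


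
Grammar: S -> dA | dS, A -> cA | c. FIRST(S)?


Per alternative of S: FIRST(dA) = {d}; FIRST(dS) = {d}
FIRST(S) = {d}


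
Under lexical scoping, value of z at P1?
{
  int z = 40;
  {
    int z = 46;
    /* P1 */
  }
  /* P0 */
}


z declared in the same block as P1
z = 46


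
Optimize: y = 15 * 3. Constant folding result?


15 * 3 = 45 at compile time
Optimized: y = 45


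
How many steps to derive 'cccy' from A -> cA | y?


Derivation: A => cA => ccA => cccA => cccy
Steps: 4


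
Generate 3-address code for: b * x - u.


Break into single-operator statements:
t1 = b * x
t2 = t1 - u


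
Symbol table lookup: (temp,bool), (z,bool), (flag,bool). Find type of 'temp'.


Lookup 'temp' → type bool


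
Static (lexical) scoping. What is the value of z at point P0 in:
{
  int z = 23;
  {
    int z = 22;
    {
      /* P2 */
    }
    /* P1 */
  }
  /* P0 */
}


z declared in the same block as P0
z = 23


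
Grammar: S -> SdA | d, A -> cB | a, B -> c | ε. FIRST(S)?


Per alternative of S: FIRST(SdA) = {d}; FIRST(d) = {d}
FIRST(S) = {d}


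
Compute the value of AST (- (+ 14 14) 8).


Evaluate inner: (+ 14 14) = 28
Evaluate root: (- 28 8) = 20
Result: 20


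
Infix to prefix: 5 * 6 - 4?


left-to-right (same/higher precedence on left): tree is (- (* 5 6) 4)
Prefix: - * 5 6 4


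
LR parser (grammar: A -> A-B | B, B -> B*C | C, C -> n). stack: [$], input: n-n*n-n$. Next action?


no handle on stack; shift 'n'
Action: shift


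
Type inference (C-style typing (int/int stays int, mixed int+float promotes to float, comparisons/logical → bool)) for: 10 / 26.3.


Operand types: int / float
Rule: mixed int/float promotes to float; int/int stays int
Result type: float


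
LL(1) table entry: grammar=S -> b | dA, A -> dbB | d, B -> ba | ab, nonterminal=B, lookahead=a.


For [B, a]: 'a' ∈ FIRST(ab)
Entry: B -> ab


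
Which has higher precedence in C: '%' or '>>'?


'%' is multiplicative (level 10); '>>' is shift (level 8)
Higher level binds tighter
'%' has higher precedence than '>>'


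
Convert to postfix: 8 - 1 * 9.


* has higher precedence, evaluate 1*9 first
Postfix: 8 1 9 * -


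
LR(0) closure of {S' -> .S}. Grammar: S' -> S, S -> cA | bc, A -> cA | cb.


Start: S' -> .S
For each item with dot before a nonterminal B, add B -> .γ for every B-production
Closure: [S' -> .S, S -> .cA, S -> .bc]


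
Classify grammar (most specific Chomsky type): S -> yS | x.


Right-linear: every RHS is a terminal or a terminal followed by one nonterminal
Classification: Type 3 (Regular)


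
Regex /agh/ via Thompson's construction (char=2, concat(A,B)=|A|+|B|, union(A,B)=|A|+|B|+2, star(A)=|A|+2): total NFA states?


Syntax tree has 3 char leaf(s), 0 union(s), 0 star(s)
chars contribute 3×2 = 6; each union adds +2; each star adds +2
Total: 6 + 0 + 0 = 6 states


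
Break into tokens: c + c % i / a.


Scan left to right, longest-match per lexeme
Tokens: ID(c), OP(+), ID(c), OP(%), ID(i), OP(/), ID(a)


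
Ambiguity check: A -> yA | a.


right-linear, alternatives start with distinct terminals 'y' vs 'a': unique leftmost derivation
Unambiguous


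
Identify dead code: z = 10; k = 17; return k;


z is assigned but never read
Dead: 'z = 10'


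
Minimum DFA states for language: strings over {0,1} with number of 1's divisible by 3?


Track (count of 1) mod 3: states 0..2, accept at 0
Minimal DFA: 3 states


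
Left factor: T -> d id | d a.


Common prefix: 'd'
Factored: T -> d T', T' -> id | a


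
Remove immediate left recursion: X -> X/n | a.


Left-recursive alternatives: X/n; non-recursive: a
Introduce X': X -> aX', X' -> /nX' | ε


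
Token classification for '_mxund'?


Pattern: letter/underscore followed by alphanumerics, not a keyword
Type: IDENTIFIER


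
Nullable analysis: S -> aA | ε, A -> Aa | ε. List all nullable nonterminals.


A nonterminal is nullable iff some alternative derives ε (directly, or every symbol in it is nullable)
Nullable: {A, S}


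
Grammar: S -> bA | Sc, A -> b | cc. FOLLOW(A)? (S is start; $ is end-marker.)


$ ∈ FOLLOW(S). For each A -> αBβ: add FIRST(β)\{ε} to FOLLOW(B); if β nullable, add FOLLOW(A).
FOLLOW(A) = {$, c}


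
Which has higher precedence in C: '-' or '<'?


'-' is additive (level 9); '<' is relational (level 7)
Higher level binds tighter
'-' has higher precedence than '<'


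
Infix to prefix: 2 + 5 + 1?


left-to-right (same/higher precedence on left): tree is (+ (+ 2 5) 1)
Prefix: + + 2 5 1


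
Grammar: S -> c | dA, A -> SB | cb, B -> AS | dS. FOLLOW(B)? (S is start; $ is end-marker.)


$ ∈ FOLLOW(S). For each A -> αBβ: add FIRST(β)\{ε} to FOLLOW(B); if β nullable, add FOLLOW(A).
FOLLOW(B) = {$, c, d}


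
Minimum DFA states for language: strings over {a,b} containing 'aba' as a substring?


KMP-style automaton: 3 progress states + 1 absorbing accept = 4
Minimal DFA: 4 states


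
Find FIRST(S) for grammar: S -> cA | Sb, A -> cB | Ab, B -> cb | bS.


Per alternative of S: FIRST(cA) = {c}; FIRST(Sb) = {c}
FIRST(S) = {c}


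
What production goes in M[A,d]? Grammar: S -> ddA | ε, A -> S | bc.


For [A, d]: 'd' ∈ FIRST(S)
Entry: A -> S


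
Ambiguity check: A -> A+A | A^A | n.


'n+n^n' has two parse trees (no precedence encoded between + and ^)
Ambiguous


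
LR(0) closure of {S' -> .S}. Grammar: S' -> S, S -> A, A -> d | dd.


Start: S' -> .S
For each item with dot before a nonterminal B, add B -> .γ for every B-production
Closure: [S' -> .S, S -> .A, A -> .d, A -> .dd]


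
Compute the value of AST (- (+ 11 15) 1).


Evaluate inner: (+ 11 15) = 26
Evaluate root: (- 26 1) = 25
Result: 25


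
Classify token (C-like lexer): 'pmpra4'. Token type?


Pattern: letter/underscore followed by alphanumerics, not a keyword
Type: IDENTIFIER


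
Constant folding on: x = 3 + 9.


3 + 9 = 12 at compile time
Optimized: x = 12


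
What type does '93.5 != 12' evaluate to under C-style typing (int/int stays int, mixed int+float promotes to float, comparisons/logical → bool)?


Operand types: float != int
Rule: comparison yields bool
Result type: bool


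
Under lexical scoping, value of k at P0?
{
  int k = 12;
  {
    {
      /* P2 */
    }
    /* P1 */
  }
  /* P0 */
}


k declared in the same block as P0
k = 12


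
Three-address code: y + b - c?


Break into single-operator statements:
t1 = y + b
t2 = t1 - c


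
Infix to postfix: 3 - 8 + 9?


Left to right (same or higher precedence on left)
Postfix: 3 8 - 9 +


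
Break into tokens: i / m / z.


Scan left to right, longest-match per lexeme
Tokens: ID(i), OP(/), ID(m), OP(/), ID(z)


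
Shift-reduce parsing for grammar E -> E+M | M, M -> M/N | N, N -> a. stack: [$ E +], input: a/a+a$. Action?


no handle ('E+' is not any RHS); shift 'a'
Action: shift


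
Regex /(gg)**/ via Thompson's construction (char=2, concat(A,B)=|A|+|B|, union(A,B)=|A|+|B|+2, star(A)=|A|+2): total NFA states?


Syntax tree has 2 char leaf(s), 0 union(s), 2 star(s)
chars contribute 2×2 = 4; each union adds +2; each star adds +2
Total: 4 + 0 + 4 = 8 states


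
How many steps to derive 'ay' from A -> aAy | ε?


Derivation: A => aAy => ay
Steps: 2


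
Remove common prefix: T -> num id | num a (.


Common prefix: 'num'
Factored: T -> num T', T' -> id | a (


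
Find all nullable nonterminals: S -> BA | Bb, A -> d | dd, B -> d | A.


A nonterminal is nullable iff some alternative derives ε (directly, or every symbol in it is nullable)
Nullable: {}


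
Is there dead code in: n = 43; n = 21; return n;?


first assignment to n is overwritten before any read
Dead: 'n = 43'


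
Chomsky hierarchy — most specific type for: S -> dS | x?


Right-linear: every RHS is a terminal or a terminal followed by one nonterminal
Classification: Type 3 (Regular)


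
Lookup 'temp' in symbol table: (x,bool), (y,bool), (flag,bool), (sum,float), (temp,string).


Lookup 'temp' → type string


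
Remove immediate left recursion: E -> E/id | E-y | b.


Left-recursive alternatives: E/id, E-y; non-recursive: b
Introduce E': E -> bE', E' -> /idE' | -yE' | ε


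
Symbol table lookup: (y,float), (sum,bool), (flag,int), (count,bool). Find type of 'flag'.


Lookup 'flag' → type int


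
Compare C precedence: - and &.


'-' is additive (level 9); '&' is bitwise AND (level 5)
Higher level binds tighter
'-' has higher precedence than '&'


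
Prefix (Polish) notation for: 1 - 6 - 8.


left-to-right (same/higher precedence on left): tree is (- (- 1 6) 8)
Prefix: - - 1 6 8


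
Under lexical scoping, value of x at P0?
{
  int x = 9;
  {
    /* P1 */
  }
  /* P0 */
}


x declared in the same block as P0
x = 9


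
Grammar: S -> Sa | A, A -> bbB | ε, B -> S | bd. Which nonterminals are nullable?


A nonterminal is nullable iff some alternative derives ε (directly, or every symbol in it is nullable)
Nullable: {A, B, S}


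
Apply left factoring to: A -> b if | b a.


Common prefix: 'b'
Factored: A -> b A', A' -> if | a


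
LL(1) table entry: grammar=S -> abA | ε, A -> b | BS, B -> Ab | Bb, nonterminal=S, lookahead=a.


For [S, a]: 'a' ∈ FIRST(abA)
Entry: S -> abA


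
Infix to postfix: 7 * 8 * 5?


Left to right (same or higher precedence on left)
Postfix: 7 8 * 5 *


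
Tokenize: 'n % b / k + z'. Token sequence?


Scan left to right, longest-match per lexeme
Tokens: ID(n), OP(%), ID(b), OP(/), ID(k), OP(+), ID(z)


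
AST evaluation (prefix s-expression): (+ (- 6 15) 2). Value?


Evaluate inner: (- 6 15) = -9
Evaluate root: (+ -9 2) = -7
Result: -7


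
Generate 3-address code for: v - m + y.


Break into single-operator statements:
t1 = v - m
t2 = t1 + y


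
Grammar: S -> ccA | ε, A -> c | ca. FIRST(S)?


Per alternative of S: FIRST(ccA) = {c}; FIRST(ε) = {ε}
FIRST(S) = {c, ε}


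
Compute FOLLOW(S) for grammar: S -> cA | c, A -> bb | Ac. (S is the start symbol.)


$ ∈ FOLLOW(S). For each A -> αBβ: add FIRST(β)\{ε} to FOLLOW(B); if β nullable, add FOLLOW(A).
FOLLOW(S) = {$}


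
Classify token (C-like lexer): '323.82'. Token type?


Pattern: digits with a decimal point
Type: FLOAT_LITERAL


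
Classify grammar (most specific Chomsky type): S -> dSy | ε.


Single nonterminal LHS, but d^n y^n is not regular
Classification: Type 2 (Context-Free)


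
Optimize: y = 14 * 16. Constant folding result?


14 * 16 = 224 at compile time
Optimized: y = 224


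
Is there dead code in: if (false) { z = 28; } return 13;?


condition is constant false, so the whole block is unreachable
Dead: 'if (false) { z = 28; }'


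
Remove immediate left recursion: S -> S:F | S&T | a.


Left-recursive alternatives: S:F, S&T; non-recursive: a
Introduce S': S -> aS', S' -> :FS' | &TS' | ε


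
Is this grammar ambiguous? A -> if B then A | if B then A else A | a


dangling else: 'if B then if B then a else a' parses two ways
Ambiguous


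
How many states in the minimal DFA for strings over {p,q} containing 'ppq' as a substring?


KMP-style automaton: 3 progress states + 1 absorbing accept = 4
Minimal DFA: 4 states


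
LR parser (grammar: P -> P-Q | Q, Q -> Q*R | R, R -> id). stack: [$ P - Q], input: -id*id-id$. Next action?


handle 'P-Q' on top; lookahead ∈ FOLLOW(P) = {-, $}
Action: reduce (P -> P-Q)


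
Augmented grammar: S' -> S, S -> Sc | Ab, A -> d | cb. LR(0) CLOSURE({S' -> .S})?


Start: S' -> .S
For each item with dot before a nonterminal B, add B -> .γ for every B-production
Closure: [S' -> .S, S -> .Sc, S -> .Ab, A -> .d, A -> .cb]


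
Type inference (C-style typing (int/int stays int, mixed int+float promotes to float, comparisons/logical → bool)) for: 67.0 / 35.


Operand types: float / int
Rule: mixed int/float promotes to float; int/int stays int
Result type: float


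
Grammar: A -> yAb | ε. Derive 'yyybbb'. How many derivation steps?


Derivation: A => yAb => yyAbb => yyyAbbb => yyybbb
Steps: 4


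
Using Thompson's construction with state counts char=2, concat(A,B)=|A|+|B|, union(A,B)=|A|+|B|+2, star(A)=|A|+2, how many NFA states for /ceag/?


Syntax tree has 4 char leaf(s), 0 union(s), 0 star(s)
chars contribute 4×2 = 8; each union adds +2; each star adds +2
Total: 8 + 0 + 0 = 8 states


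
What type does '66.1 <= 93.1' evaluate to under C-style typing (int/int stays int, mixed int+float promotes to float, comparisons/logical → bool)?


Operand types: float <= float
Rule: comparison yields bool
Result type: bool


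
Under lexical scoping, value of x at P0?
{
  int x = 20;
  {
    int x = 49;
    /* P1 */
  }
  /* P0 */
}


x declared in the same block as P0
x = 20


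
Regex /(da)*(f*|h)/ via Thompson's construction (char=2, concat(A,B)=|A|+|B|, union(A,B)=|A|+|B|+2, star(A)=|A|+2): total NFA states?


Syntax tree has 4 char leaf(s), 1 union(s), 2 star(s)
chars contribute 4×2 = 8; each union adds +2; each star adds +2
Total: 8 + 2 + 4 = 14 states


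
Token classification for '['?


Pattern: delimiter/punctuation
Type: PUNCTUATION


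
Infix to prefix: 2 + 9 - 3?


left-to-right (same/higher precedence on left): tree is (- (+ 2 9) 3)
Prefix: - + 2 9 3


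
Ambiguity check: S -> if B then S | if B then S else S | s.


dangling else: 'if B then if B then s else s' parses two ways
Ambiguous


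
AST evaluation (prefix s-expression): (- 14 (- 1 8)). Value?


Evaluate inner: (- 1 8) = -7
Evaluate root: (- 14 -7) = 21
Result: 21


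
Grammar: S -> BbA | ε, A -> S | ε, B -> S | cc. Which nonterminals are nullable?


A nonterminal is nullable iff some alternative derives ε (directly, or every symbol in it is nullable)
Nullable: {A, B, S}


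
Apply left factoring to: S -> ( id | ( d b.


Common prefix: '('
Factored: S -> ( S', S' -> id | d b


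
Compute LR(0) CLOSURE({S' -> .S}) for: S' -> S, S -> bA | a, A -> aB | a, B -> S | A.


Start: S' -> .S
For each item with dot before a nonterminal B, add B -> .γ for every B-production
Closure: [S' -> .S, S -> .bA, S -> .a]


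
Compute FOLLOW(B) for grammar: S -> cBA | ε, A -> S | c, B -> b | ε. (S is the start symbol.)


$ ∈ FOLLOW(S). For each A -> αBβ: add FIRST(β)\{ε} to FOLLOW(B); if β nullable, add FOLLOW(A).
FOLLOW(B) = {$, c}


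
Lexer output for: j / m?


Scan left to right, longest-match per lexeme
Tokens: ID(j), OP(/), ID(m)


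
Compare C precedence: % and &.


'%' is multiplicative (level 10); '&' is bitwise AND (level 5)
Higher level binds tighter
'%' has higher precedence than '&'


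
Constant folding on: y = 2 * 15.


2 * 15 = 30 at compile time
Optimized: y = 30


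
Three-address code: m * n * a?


Break into single-operator statements:
t1 = m * n
t2 = t1 * a


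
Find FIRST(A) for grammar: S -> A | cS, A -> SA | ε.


Per alternative of A: FIRST(SA) = {c, ε}; FIRST(ε) = {ε}
FIRST(A) = {c, ε}


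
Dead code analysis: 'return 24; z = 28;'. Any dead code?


statement follows a return and is unreachable
Dead: 'z = 28'


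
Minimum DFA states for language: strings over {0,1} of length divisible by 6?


Track length mod 6: states 0..5, accept at 0
Minimal DFA: 6 states


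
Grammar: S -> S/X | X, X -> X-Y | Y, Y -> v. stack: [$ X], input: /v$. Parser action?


lookahead ∉ {-} so X won't extend; reduce S -> X
Action: reduce (S -> X)


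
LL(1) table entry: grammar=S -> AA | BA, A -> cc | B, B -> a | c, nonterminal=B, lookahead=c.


For [B, c]: 'c' ∈ FIRST(c)
Entry: B -> c


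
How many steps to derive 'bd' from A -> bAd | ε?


Derivation: A => bAd => bd
Steps: 2


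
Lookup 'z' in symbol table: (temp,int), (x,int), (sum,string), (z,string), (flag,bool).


Lookup 'z' → type string


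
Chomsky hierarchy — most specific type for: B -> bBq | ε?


Single nonterminal LHS, but b^n q^n is not regular
Classification: Type 2 (Context-Free)


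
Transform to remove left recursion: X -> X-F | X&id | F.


Left-recursive alternatives: X-F, X&id; non-recursive: F
Introduce X': X -> FX', X' -> -FX' | &idX' | ε


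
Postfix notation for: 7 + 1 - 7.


Left to right (same or higher precedence on left)
Postfix: 7 1 + 7 -


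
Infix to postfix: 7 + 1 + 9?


Left to right (same or higher precedence on left)
Postfix: 7 1 + 9 +


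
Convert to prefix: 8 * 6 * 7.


left-to-right (same/higher precedence on left): tree is (* (* 8 6) 7)
Prefix: * * 8 6 7


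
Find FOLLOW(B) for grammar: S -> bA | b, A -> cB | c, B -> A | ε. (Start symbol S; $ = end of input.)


$ ∈ FOLLOW(S). For each A -> αBβ: add FIRST(β)\{ε} to FOLLOW(B); if β nullable, add FOLLOW(A).
FOLLOW(B) = {$}


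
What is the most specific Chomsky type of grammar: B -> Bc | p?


Left-linear: every RHS is a terminal or one nonterminal followed by a terminal
Classification: Type 3 (Regular)


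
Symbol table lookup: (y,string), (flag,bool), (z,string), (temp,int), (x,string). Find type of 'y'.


Lookup 'y' → type string


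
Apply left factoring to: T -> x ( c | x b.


Common prefix: 'x'
Factored: T -> x T', T' -> ( c | b


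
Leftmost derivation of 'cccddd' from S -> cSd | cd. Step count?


Derivation: S => cSd => ccSdd => cccddd
Steps: 3


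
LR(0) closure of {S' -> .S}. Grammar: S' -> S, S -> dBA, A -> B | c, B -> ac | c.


Start: S' -> .S
For each item with dot before a nonterminal B, add B -> .γ for every B-production
Closure: [S' -> .S, S -> .dBA]


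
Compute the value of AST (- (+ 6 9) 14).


Evaluate inner: (+ 6 9) = 15
Evaluate root: (- 15 14) = 1
Result: 1


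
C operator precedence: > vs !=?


'>' is relational (level 7); '!=' is equality (level 6)
Higher level binds tighter
'>' has higher precedence than '!='


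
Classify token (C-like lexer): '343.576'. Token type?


Pattern: digits with a decimal point
Type: FLOAT_LITERAL
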